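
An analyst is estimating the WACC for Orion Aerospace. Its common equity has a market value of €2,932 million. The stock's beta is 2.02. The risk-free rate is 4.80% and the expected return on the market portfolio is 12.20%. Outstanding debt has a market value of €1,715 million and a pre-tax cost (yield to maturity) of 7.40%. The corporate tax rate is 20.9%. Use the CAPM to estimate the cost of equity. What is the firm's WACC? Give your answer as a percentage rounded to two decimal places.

Market risk premium = 12.2% − 4.8% = 7.4%.
Cost of equity via CAPM: Re = 4.8% + 2.02 × 7.4% = 19.7480%.
Total capital V = 2932 + 1715 = 4647.
Equity: weight = 2932/4647 = 0.6309; cost = 19.748%.
Debt: weight = 1715/4647 = 0.3691; after-tax cost = 7.4% × (1 − 20.9%) = 5.8534%.
WACC = 0.6309 × 19.7480% + 0.3691 × 5.8534% = 14.6201%.

14.62%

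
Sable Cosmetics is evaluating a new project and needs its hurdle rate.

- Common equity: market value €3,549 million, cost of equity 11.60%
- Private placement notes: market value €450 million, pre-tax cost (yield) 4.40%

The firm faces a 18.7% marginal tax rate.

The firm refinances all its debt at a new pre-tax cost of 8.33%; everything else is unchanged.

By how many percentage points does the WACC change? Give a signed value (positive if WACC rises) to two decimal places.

+0.36 pp

Current WACC:
Total capital V = 3549 + 450 = 3999.
Equity: weight = 3549/3999 = 0.8875; cost = 11.6%.
Private placement notes: weight = 450/3999 = 0.1125; after-tax cost = 4.4% × (1 − 18.7%) = 3.5772%.
WACC = 0.8875 × 11.6000% + 0.1125 × 3.5772% = 10.6972%.
After the change:
Total capital V = 3549 + 450 = 3999.
Equity: weight = 3549/3999 = 0.8875; cost = 11.6%.
Private placement notes: weight = 450/3999 = 0.1125; after-tax cost = 8.33% × (1 − 18.7%) = 6.7723%.
WACC = 0.8875 × 11.6000% + 0.1125 × 6.7723% = 11.0567%.
Change in WACC = 11.0567% − 10.6972% = 0.3595 pp.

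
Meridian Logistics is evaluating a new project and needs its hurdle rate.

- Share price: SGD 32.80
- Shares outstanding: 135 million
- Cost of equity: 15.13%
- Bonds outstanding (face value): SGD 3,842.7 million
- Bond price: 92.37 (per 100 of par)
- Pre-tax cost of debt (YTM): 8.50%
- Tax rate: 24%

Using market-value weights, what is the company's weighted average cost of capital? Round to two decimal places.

Market value of equity E = 32.8 × 135m = 4428m. Market value of debt D = 3842.7m × 92.37/100 = 3549.50199m.
Total capital V = 4428 + 3549.50199 = 7977.50199.
Equity: weight = 4428/7977.50199 = 0.5551; cost = 15.13%.
Bonds outstanding: weight = 3549.50199/7977.50199 = 0.4449; after-tax cost = 8.5% × (1 − 24%) = 6.4600%.
WACC = 0.5551 × 15.1300% + 0.4449 × 6.4600% = 11.2724%.

11.27%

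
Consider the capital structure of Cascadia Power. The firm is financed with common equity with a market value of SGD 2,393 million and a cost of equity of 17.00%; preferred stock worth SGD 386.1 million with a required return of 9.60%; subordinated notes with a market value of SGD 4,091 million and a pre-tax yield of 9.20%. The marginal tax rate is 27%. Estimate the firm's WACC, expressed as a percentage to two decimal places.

10.46%

Total capital V = 2393 + 386.1 + 4091 = 6870.1.
Equity: weight = 2393/6870.1 = 0.3483; cost = 17%.
Preferred: weight = 386.1/6870.1 = 0.0562; cost = 9.6%.
Subordinated notes: weight = 4091/6870.1 = 0.5955; after-tax cost = 9.2% × (1 − 27%) = 6.7160%.
WACC = 0.3483 × 17.0000% + 0.0562 × 9.6000% + 0.5955 × 6.7160% = 10.4602%.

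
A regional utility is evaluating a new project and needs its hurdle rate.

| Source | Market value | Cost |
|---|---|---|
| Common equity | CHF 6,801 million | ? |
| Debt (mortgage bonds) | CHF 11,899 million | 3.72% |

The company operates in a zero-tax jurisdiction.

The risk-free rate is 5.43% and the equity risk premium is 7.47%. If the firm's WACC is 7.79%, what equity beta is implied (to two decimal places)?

Total capital V = 6801 + 11899 = 18700.
Equity weight = 6801/18700 = 0.3637.
Mortgage bonds weight = 11899/18700 = 0.6363.
Debt contribution = 0.6363 × 3.72% × (1 − 0%) = 2.3671%.
Required equity contribution = 7.79% − 2.3671% = 5.4229%  ⇒  Re = 14.9109%.
CAPM: 14.9109% = 5.43% + β × 7.47%  ⇒  β = 1.2692.

1.27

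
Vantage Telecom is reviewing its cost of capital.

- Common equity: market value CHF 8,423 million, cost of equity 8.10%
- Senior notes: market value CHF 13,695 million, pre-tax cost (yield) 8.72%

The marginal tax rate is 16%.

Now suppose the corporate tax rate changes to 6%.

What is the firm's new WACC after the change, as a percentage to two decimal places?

8.16%

After the change:
Total capital V = 8423 + 13695 = 22118.
Equity: weight = 8423/22118 = 0.3808; cost = 8.1%.
Senior notes: weight = 13695/22118 = 0.6192; after-tax cost = 8.72% × (1 − 6%) = 8.1968%.
WACC = 0.3808 × 8.1000% + 0.6192 × 8.1968% = 8.1599%.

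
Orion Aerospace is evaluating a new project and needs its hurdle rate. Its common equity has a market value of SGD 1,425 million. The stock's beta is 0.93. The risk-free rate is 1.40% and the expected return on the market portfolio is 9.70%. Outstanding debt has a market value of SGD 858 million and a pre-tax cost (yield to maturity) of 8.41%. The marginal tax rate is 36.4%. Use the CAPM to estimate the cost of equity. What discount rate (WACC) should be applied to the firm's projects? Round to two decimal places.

Market risk premium = 9.7% − 1.4% = 8.3%.
Cost of equity via CAPM: Re = 1.4% + 0.93 × 8.3% = 9.1190%.
Total capital V = 1425 + 858 = 2283.
Equity: weight = 1425/2283 = 0.6242; cost = 9.119%.
Debt: weight = 858/2283 = 0.3758; after-tax cost = 8.41% × (1 − 36.4%) = 5.3488%.
WACC = 0.6242 × 9.1190% + 0.3758 × 5.3488% = 7.7021%.

7.70%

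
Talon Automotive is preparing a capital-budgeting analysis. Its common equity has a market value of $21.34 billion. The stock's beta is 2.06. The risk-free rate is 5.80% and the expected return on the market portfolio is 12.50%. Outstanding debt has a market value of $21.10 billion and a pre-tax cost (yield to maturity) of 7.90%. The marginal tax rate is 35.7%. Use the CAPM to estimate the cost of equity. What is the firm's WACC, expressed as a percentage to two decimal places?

Market risk premium = 12.5% − 5.8% = 6.7%.
Cost of equity via CAPM: Re = 5.8% + 2.06 × 6.7% = 19.6020%.
Total capital V = 21.34 + 21.1 = 42.44.
Equity: weight = 21.34/42.44 = 0.5028; cost = 19.602%.
Debt: weight = 21.1/42.44 = 0.4972; after-tax cost = 7.9% × (1 − 35.7%) = 5.0797%.
WACC = 0.5028 × 19.6020% + 0.4972 × 5.0797% = 12.3819%.

12.38%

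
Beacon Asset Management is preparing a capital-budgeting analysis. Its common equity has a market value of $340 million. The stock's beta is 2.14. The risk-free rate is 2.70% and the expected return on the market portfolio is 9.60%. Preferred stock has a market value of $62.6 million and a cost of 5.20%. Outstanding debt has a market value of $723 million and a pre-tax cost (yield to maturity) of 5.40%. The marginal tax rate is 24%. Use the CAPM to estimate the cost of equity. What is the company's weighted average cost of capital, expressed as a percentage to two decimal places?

8.20%

Market risk premium = 9.6% − 2.7% = 6.9%.
Cost of equity via CAPM: Re = 2.7% + 2.14 × 6.9% = 17.4660%.
Total capital V = 340 + 62.6 + 723 = 1125.6.
Equity: weight = 340/1125.6 = 0.3021; cost = 17.466%.
Preferred: weight = 62.6/1125.6 = 0.0556; cost = 5.2%.
Debt: weight = 723/1125.6 = 0.6423; after-tax cost = 5.4% × (1 − 24%) = 4.1040%.
WACC = 0.3021 × 17.4660% + 0.0556 × 5.2000% + 0.6423 × 4.1040% = 8.2011%.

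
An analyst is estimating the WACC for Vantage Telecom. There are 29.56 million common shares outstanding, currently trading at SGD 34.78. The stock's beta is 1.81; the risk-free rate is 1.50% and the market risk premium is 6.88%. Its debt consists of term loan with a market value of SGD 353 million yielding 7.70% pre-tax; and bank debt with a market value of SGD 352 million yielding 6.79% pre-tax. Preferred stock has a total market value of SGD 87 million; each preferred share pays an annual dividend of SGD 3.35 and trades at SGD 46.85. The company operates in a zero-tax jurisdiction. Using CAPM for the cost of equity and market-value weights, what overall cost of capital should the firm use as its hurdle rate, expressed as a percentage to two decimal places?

Cost of equity via CAPM: Re = 1.5% + 1.81 × 6.88% = 13.9528%.
Cost of preferred: Rp = 3.35 / 46.85 = 7.1505%.
Market value of equity E = 34.78 × 29.56m = 1028.0968m.
Total capital V = 1028.0968 + 87 + 353 + 352 = 1820.0968.
Equity: weight = 1028.0968/1820.0968 = 0.5649; cost = 13.9528%.
Preferred: weight = 87/1820.0968 = 0.0478; cost = 7.1505%.
Term loan: weight = 353/1820.0968 = 0.1939; after-tax cost = 7.7% × (1 − 0%) = 7.7000%.
Bank debt: weight = 352/1820.0968 = 0.1934; after-tax cost = 6.79% × (1 − 0%) = 6.7900%.
WACC = 0.5649 × 13.9528% + 0.0478 × 7.1505% + 0.1939 × 7.7000% + 0.1934 × 6.7900% = 11.0297%.

11.03%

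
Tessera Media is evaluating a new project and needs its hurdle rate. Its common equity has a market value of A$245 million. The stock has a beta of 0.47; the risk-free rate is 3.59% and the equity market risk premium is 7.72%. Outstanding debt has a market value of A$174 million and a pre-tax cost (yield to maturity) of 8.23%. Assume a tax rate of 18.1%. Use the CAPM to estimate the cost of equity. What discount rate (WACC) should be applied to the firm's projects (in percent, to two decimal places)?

Cost of equity via CAPM: Re = 3.59% + 0.47 × 7.72% = 7.2184%.
Total capital V = 245 + 174 = 419.
Equity: weight = 245/419 = 0.5847; cost = 7.2184%.
Debt: weight = 174/419 = 0.4153; after-tax cost = 8.23% × (1 − 18.1%) = 6.7404%.
WACC = 0.5847 × 7.2184% + 0.4153 × 6.7404% = 7.0199%.

7.02%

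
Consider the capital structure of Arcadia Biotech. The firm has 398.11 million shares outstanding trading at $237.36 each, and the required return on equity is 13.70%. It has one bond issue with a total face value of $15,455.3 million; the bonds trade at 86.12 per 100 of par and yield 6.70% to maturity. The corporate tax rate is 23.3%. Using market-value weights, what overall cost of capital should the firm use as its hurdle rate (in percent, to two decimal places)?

12.64%

Market value of equity E = 237.36 × 398.11m = 94495.3896m. Market value of debt D = 15455.3m × 86.12/100 = 13310.10436m.
Total capital V = 94495.3896 + 13310.10436 = 107805.49396.
Equity: weight = 94495.3896/107805.49396 = 0.8765; cost = 13.7%.
Bonds outstanding: weight = 13310.10436/107805.49396 = 0.1235; after-tax cost = 6.7% × (1 − 23.3%) = 5.1389%.
WACC = 0.8765 × 13.7000% + 0.1235 × 5.1389% = 12.6430%.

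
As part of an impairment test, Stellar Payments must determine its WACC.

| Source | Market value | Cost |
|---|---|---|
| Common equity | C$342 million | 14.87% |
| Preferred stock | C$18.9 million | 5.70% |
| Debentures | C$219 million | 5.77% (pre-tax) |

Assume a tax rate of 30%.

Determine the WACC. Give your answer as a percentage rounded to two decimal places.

10.48%

Total capital V = 342 + 18.9 + 219 = 579.9.
Equity: weight = 342/579.9 = 0.5898; cost = 14.87%.
Preferred: weight = 18.9/579.9 = 0.0326; cost = 5.7%.
Debentures: weight = 219/579.9 = 0.3777; after-tax cost = 5.77% × (1 − 30%) = 4.0390%.
WACC = 0.5898 × 14.8700% + 0.0326 × 5.7000% + 0.3777 × 4.0390% = 10.4808%.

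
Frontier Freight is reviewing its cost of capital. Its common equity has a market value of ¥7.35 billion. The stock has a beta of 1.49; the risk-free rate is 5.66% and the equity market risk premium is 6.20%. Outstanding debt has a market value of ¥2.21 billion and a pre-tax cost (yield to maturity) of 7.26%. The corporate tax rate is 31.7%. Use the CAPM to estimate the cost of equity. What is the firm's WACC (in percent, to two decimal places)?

12.60%

Cost of equity via CAPM: Re = 5.66% + 1.49 × 6.2% = 14.8980%.
Total capital V = 7.35 + 2.21 = 9.56.
Equity: weight = 7.35/9.56 = 0.7688; cost = 14.898%.
Debt: weight = 2.21/9.56 = 0.2312; after-tax cost = 7.26% × (1 − 31.7%) = 4.9586%.
WACC = 0.7688 × 14.8980% + 0.2312 × 4.9586% = 12.6003%.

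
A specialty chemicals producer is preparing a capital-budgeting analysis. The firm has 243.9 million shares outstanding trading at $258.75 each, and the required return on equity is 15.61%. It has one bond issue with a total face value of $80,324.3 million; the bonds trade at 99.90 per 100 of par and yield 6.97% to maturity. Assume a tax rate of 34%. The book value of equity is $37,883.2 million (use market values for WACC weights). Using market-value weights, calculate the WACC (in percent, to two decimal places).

Market value of equity E = 258.75 × 243.9m = 63109.125m. Market value of debt D = 80324.3m × 99.9/100 = 80243.9757m.
Total capital V = 63109.125 + 80243.9757 = 143353.1007.
Equity: weight = 63109.125/143353.1007 = 0.4402; cost = 15.61%.
Bonds outstanding: weight = 80243.9757/143353.1007 = 0.5598; after-tax cost = 6.97% × (1 − 34%) = 4.6002%.
WACC = 0.4402 × 15.6100% + 0.5598 × 4.6002% = 9.4471%.

9.45%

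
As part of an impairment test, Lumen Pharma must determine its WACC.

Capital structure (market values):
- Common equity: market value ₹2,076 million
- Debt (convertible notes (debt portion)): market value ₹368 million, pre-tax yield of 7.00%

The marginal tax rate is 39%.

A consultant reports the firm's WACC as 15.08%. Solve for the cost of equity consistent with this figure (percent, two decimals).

17.00%

Total capital V = 2076 + 368 = 2444.
Equity weight = 2076/2444 = 0.8494.
Convertible notes (debt portion) weight = 368/2444 = 0.1506.
Debt contribution = 0.1506 × 7% × (1 − 39%) = 0.6429%.
Required equity contribution = 15.08% − 0.6429% = 14.4371%.
Re = 14.4371% / 0.8494 = 16.9962%.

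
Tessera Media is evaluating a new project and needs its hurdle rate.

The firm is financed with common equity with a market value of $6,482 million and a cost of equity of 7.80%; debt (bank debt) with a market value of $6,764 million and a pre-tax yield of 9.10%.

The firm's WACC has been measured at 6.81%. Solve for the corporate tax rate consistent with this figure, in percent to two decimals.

Total capital V = 6482 + 6764 = 13246.
Equity weight = 6482/13246 = 0.4894.
Bank debt weight = 6764/13246 = 0.5106.
Equity contribution = 0.4894 × 7.8% = 3.8170%.
Debt contribution must be 6.81% − 3.8170% = 2.9930%.
0.5106 × 9.1% × (1 − T) = 2.9930%  ⇒  (1 − T) = 0.6441.
T = 35.5904%.

35.59%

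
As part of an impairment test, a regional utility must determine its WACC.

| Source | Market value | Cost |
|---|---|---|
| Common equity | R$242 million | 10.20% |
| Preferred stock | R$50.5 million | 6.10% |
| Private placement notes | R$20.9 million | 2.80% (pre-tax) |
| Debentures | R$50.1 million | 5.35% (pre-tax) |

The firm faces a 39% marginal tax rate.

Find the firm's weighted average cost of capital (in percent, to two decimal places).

8.19%

Total capital V = 242 + 50.5 + 20.9 + 50.1 = 363.5.
Equity: weight = 242/363.5 = 0.6657; cost = 10.2%.
Preferred: weight = 50.5/363.5 = 0.1389; cost = 6.1%.
Private placement notes: weight = 20.9/363.5 = 0.0575; after-tax cost = 2.8% × (1 − 39%) = 1.7080%.
Debentures: weight = 50.1/363.5 = 0.1378; after-tax cost = 5.35% × (1 − 39%) = 3.2635%.
WACC = 0.6657 × 10.2000% + 0.1389 × 6.1000% + 0.0575 × 1.7080% + 0.1378 × 3.2635% = 8.1861%.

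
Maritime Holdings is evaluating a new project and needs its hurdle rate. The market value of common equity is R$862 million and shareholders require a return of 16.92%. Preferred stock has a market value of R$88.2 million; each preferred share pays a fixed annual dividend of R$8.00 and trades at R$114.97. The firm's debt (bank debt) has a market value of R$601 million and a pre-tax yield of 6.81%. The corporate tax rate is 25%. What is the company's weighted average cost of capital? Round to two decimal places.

Cost of preferred: Rp = 8.0 / 114.97 = 6.9583%.
Total capital V = 862 + 88.2 + 601 = 1551.2.
Equity: weight = 862/1551.2 = 0.5557; cost = 16.92%.
Preferred: weight = 88.2/1551.2 = 0.0569; cost = 6.9583%.
Bank debt: weight = 601/1551.2 = 0.3874; after-tax cost = 6.81% × (1 − 25%) = 5.1075%.
WACC = 0.5557 × 16.9200% + 0.0569 × 6.9583% + 0.3874 × 5.1075% = 11.7769%.

11.78%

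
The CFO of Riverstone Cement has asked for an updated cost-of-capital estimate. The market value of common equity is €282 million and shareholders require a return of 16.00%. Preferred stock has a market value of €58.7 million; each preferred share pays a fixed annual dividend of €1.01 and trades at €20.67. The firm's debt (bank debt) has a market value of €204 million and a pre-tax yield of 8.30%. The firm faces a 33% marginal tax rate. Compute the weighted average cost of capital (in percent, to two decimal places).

10.89%

Cost of preferred: Rp = 1.01 / 20.67 = 4.8863%.
Total capital V = 282 + 58.7 + 204 = 544.7.
Equity: weight = 282/544.7 = 0.5177; cost = 16%.
Preferred: weight = 58.7/544.7 = 0.1078; cost = 4.8863%.
Bank debt: weight = 204/544.7 = 0.3745; after-tax cost = 8.3% × (1 − 33%) = 5.5610%.
WACC = 0.5177 × 16.0000% + 0.1078 × 4.8863% + 0.3745 × 5.5610% = 10.8927%.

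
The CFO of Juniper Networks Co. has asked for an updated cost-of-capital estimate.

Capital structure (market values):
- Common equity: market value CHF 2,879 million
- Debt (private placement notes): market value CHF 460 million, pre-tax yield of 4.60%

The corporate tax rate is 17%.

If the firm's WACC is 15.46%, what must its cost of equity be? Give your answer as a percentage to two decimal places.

17.32%

Total capital V = 2879 + 460 = 3339.
Equity weight = 2879/3339 = 0.8622.
Private placement notes weight = 460/3339 = 0.1378.
Debt contribution = 0.1378 × 4.6% × (1 − 17%) = 0.5260%.
Required equity contribution = 15.46% − 0.5260% = 14.9340%.
Re = 14.9340% / 0.8622 = 17.3201%.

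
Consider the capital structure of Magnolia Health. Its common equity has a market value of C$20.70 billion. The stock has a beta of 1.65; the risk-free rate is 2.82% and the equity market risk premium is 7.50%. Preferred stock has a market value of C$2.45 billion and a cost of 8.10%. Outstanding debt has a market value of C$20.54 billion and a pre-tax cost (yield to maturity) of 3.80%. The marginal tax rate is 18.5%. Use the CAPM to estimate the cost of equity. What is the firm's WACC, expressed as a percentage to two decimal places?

9.11%

Cost of equity via CAPM: Re = 2.82% + 1.65 × 7.5% = 15.1950%.
Total capital V = 20.7 + 2.45 + 20.54 = 43.69.
Equity: weight = 20.7/43.69 = 0.4738; cost = 15.195%.
Preferred: weight = 2.45/43.69 = 0.0561; cost = 8.1%.
Debt: weight = 20.54/43.69 = 0.4701; after-tax cost = 3.8% × (1 − 18.5%) = 3.0970%.
WACC = 0.4738 × 15.1950% + 0.0561 × 8.1000% + 0.4701 × 3.0970% = 9.1095%.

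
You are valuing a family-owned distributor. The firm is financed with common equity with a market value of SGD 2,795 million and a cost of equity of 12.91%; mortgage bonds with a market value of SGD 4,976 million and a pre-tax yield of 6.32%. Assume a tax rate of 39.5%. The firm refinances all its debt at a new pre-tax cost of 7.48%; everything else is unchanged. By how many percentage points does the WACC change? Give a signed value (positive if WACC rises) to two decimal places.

Current WACC:
Total capital V = 2795 + 4976 = 7771.
Equity: weight = 2795/7771 = 0.3597; cost = 12.91%.
Mortgage bonds: weight = 4976/7771 = 0.6403; after-tax cost = 6.32% × (1 − 39.5%) = 3.8236%.
WACC = 0.3597 × 12.9100% + 0.6403 × 3.8236% = 7.0917%.
After the change:
Total capital V = 2795 + 4976 = 7771.
Equity: weight = 2795/7771 = 0.3597; cost = 12.91%.
Mortgage bonds: weight = 4976/7771 = 0.6403; after-tax cost = 7.48% × (1 − 39.5%) = 4.5254%.
WACC = 0.3597 × 12.9100% + 0.6403 × 4.5254% = 7.5411%.
Change in WACC = 7.5411% − 7.0917% = 0.4494 pp.

+0.45 pp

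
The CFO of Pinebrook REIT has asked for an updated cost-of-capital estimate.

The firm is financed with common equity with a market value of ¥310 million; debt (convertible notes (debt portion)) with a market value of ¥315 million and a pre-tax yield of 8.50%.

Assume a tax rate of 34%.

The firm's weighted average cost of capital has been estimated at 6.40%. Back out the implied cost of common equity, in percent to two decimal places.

Total capital V = 310 + 315 = 625.
Equity weight = 310/625 = 0.4960.
Convertible notes (debt portion) weight = 315/625 = 0.5040.
Debt contribution = 0.5040 × 8.5% × (1 − 34%) = 2.8274%.
Required equity contribution = 6.4% − 2.8274% = 3.5726%.
Re = 3.5726% / 0.4960 = 7.2027%.

7.20%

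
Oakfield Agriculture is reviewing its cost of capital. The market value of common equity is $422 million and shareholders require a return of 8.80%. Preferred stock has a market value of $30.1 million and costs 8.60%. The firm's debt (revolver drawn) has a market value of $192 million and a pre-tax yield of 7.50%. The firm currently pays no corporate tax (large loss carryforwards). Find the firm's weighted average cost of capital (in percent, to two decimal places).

Total capital V = 422 + 30.1 + 192 = 644.1.
Equity: weight = 422/644.1 = 0.6552; cost = 8.8%.
Preferred: weight = 30.1/644.1 = 0.0467; cost = 8.6%.
Revolver drawn: weight = 192/644.1 = 0.2981; after-tax cost = 7.5% × (1 − 0%) = 7.5000%.
WACC = 0.6552 × 8.8000% + 0.0467 × 8.6000% + 0.2981 × 7.5000% = 8.4031%.

8.40%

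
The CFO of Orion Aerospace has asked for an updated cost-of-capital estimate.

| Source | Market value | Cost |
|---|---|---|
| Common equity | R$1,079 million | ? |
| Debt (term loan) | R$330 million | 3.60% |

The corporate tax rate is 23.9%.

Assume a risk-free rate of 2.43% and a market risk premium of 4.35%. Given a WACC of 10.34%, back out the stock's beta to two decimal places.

Total capital V = 1079 + 330 = 1409.
Equity weight = 1079/1409 = 0.7658.
Term loan weight = 330/1409 = 0.2342.
Debt contribution = 0.2342 × 3.6% × (1 − 23.9%) = 0.6416%.
Required equity contribution = 10.34% − 0.6416% = 9.6984%  ⇒  Re = 12.6645%.
CAPM: 12.6645% = 2.43% + β × 4.35%  ⇒  β = 2.3528.

2.35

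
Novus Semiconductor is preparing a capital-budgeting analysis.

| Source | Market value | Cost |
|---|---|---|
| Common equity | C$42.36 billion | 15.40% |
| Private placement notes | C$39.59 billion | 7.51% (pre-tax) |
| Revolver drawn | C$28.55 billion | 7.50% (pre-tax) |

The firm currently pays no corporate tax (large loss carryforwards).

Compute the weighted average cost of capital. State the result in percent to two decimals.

Total capital V = 42.36 + 39.59 + 28.55 = 110.5.
Equity: weight = 42.36/110.5 = 0.3833; cost = 15.4%.
Private placement notes: weight = 39.59/110.5 = 0.3583; after-tax cost = 7.51% × (1 − 0%) = 7.5100%.
Revolver drawn: weight = 28.55/110.5 = 0.2584; after-tax cost = 7.5% × (1 − 0%) = 7.5000%.
WACC = 0.3833 × 15.4000% + 0.3583 × 7.5100% + 0.2584 × 7.5000% = 10.5320%.

10.53%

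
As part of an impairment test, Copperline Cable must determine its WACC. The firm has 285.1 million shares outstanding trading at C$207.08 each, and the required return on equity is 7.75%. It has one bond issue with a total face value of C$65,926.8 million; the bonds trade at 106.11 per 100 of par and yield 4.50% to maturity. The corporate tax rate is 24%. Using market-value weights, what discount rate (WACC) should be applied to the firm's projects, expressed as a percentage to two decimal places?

5.40%

Market value of equity E = 207.08 × 285.1m = 59038.508m. Market value of debt D = 65926.8m × 106.11/100 = 69954.92748m.
Total capital V = 59038.508 + 69954.92748 = 128993.43548.
Equity: weight = 59038.508/128993.43548 = 0.4577; cost = 7.75%.
Bonds outstanding: weight = 69954.92748/128993.43548 = 0.5423; after-tax cost = 4.5% × (1 − 24%) = 3.4200%.
WACC = 0.4577 × 7.7500% + 0.5423 × 3.4200% = 5.4018%.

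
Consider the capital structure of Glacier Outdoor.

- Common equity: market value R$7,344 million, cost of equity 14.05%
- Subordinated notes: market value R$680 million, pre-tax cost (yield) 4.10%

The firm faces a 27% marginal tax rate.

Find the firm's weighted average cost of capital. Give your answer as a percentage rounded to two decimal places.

13.11%

Total capital V = 7344 + 680 = 8024.
Equity: weight = 7344/8024 = 0.9153; cost = 14.05%.
Subordinated notes: weight = 680/8024 = 0.0847; after-tax cost = 4.1% × (1 − 27%) = 2.9930%.
WACC = 0.9153 × 14.0500% + 0.0847 × 2.9930% = 13.1130%.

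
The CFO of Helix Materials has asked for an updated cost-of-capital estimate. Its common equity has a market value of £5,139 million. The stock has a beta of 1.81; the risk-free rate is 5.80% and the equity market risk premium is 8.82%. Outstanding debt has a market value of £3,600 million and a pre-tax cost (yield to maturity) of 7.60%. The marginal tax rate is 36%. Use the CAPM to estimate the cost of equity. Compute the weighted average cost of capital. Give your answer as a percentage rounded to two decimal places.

14.80%

Cost of equity via CAPM: Re = 5.8% + 1.81 × 8.82% = 21.7642%.
Total capital V = 5139 + 3600 = 8739.
Equity: weight = 5139/8739 = 0.5881; cost = 21.7642%.
Debt: weight = 3600/8739 = 0.4119; after-tax cost = 7.6% × (1 − 36%) = 4.8640%.
WACC = 0.5881 × 21.7642% + 0.4119 × 4.8640% = 14.8022%.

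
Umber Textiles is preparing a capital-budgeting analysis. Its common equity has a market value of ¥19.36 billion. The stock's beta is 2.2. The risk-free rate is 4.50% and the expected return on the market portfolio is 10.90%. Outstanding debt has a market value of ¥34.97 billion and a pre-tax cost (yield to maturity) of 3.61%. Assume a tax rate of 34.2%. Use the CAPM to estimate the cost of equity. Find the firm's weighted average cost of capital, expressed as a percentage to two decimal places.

Market risk premium = 10.9% − 4.5% = 6.4%.
Cost of equity via CAPM: Re = 4.5% + 2.2 × 6.4% = 18.5800%.
Total capital V = 19.36 + 34.97 = 54.33.
Equity: weight = 19.36/54.33 = 0.3563; cost = 18.58%.
Debt: weight = 34.97/54.33 = 0.6437; after-tax cost = 3.61% × (1 − 34.2%) = 2.3754%.
WACC = 0.3563 × 18.5800% + 0.6437 × 2.3754% = 8.1497%.

8.15%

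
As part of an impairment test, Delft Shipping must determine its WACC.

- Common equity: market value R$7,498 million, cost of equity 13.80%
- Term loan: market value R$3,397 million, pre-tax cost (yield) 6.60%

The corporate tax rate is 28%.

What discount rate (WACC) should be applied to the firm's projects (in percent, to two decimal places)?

Total capital V = 7498 + 3397 = 10895.
Equity: weight = 7498/10895 = 0.6882; cost = 13.8%.
Term loan: weight = 3397/10895 = 0.3118; after-tax cost = 6.6% × (1 − 28%) = 4.7520%.
WACC = 0.6882 × 13.8000% + 0.3118 × 4.7520% = 10.9789%.

10.98%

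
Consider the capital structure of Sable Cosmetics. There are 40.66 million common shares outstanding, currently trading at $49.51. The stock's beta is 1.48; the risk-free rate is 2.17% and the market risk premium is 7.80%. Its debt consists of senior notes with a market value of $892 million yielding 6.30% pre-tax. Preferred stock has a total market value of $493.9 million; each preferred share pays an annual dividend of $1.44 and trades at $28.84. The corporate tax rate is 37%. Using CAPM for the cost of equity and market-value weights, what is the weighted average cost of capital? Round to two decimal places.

9.89%

Cost of equity via CAPM: Re = 2.17% + 1.48 × 7.8% = 13.7140%.
Cost of preferred: Rp = 1.44 / 28.84 = 4.9931%.
Market value of equity E = 49.51 × 40.66m = 2013.0766m.
Total capital V = 2013.0766 + 493.9 + 892 = 3398.9766.
Equity: weight = 2013.0766/3398.9766 = 0.5923; cost = 13.714%.
Preferred: weight = 493.9/3398.9766 = 0.1453; cost = 4.9931%.
Senior notes: weight = 892/3398.9766 = 0.2624; after-tax cost = 6.3% × (1 − 37%) = 3.9690%.
WACC = 0.5923 × 13.7140% + 0.1453 × 4.9931% + 0.2624 × 3.9690% = 9.8894%.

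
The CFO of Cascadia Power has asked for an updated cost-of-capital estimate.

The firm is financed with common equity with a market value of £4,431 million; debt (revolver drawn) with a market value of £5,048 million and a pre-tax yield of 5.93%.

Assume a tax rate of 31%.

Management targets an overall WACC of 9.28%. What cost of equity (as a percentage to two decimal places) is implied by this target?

Total capital V = 4431 + 5048 = 9479.
Equity weight = 4431/9479 = 0.4675.
Revolver drawn weight = 5048/9479 = 0.5325.
Debt contribution = 0.5325 × 5.93% × (1 − 31%) = 2.1790%.
Required equity contribution = 9.28% − 2.1790% = 7.1010%.
Re = 7.1010% / 0.4675 = 15.1908%.

15.19%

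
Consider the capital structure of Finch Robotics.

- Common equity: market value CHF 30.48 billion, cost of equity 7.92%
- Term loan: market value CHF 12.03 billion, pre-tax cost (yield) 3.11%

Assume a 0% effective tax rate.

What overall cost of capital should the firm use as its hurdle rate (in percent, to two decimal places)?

Total capital V = 30.48 + 12.03 = 42.51.
Equity: weight = 30.48/42.51 = 0.7170; cost = 7.92%.
Term loan: weight = 12.03/42.51 = 0.2830; after-tax cost = 3.11% × (1 − 0%) = 3.1100%.
WACC = 0.7170 × 7.9200% + 0.2830 × 3.1100% = 6.5588%.

6.56%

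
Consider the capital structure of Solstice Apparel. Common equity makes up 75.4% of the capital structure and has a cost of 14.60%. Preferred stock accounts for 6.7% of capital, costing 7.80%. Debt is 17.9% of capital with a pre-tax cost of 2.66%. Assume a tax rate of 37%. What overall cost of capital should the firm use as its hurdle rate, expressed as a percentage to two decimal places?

After-tax cost of debt = 2.66% × (1 − 37%) = 1.6758%.
WACC = 0.754 × 14.6000% + 0.067 × 7.8000% + 0.179 × 1.6758% = 11.8310%.

11.83%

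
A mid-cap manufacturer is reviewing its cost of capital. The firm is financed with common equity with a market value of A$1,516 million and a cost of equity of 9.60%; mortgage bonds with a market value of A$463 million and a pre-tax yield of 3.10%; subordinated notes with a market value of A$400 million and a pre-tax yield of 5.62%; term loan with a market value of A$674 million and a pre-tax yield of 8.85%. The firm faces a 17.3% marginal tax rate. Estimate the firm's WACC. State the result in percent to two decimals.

Total capital V = 1516 + 463 + 400 + 674 = 3053.
Equity: weight = 1516/3053 = 0.4966; cost = 9.6%.
Mortgage bonds: weight = 463/3053 = 0.1517; after-tax cost = 3.1% × (1 − 17.3%) = 2.5637%.
Subordinated notes: weight = 400/3053 = 0.1310; after-tax cost = 5.62% × (1 − 17.3%) = 4.6477%.
Term loan: weight = 674/3053 = 0.2208; after-tax cost = 8.85% × (1 − 17.3%) = 7.3189%.
WACC = 0.4966 × 9.6000% + 0.1517 × 2.5637% + 0.1310 × 4.6477% + 0.2208 × 7.3189% = 7.3805%.

7.38%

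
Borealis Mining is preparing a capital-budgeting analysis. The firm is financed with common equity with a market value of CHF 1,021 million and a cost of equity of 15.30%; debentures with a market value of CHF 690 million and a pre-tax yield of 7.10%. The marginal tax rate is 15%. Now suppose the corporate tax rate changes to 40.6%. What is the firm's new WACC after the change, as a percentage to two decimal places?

10.83%

After the change:
Total capital V = 1021 + 690 = 1711.
Equity: weight = 1021/1711 = 0.5967; cost = 15.3%.
Debentures: weight = 690/1711 = 0.4033; after-tax cost = 7.1% × (1 − 40.6%) = 4.2174%.
WACC = 0.5967 × 15.3000% + 0.4033 × 4.2174% = 10.8307%.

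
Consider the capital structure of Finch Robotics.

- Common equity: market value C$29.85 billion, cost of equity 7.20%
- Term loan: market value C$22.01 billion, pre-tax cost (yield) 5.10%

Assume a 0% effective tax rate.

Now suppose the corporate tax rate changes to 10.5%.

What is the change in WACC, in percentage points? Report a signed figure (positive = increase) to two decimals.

-0.23 pp

Current WACC:
Total capital V = 29.85 + 22.01 = 51.86.
Equity: weight = 29.85/51.86 = 0.5756; cost = 7.2%.
Term loan: weight = 22.01/51.86 = 0.4244; after-tax cost = 5.1% × (1 − 0%) = 5.1000%.
WACC = 0.5756 × 7.2000% + 0.4244 × 5.1000% = 6.3087%.
After the change:
Total capital V = 29.85 + 22.01 = 51.86.
Equity: weight = 29.85/51.86 = 0.5756; cost = 7.2%.
Term loan: weight = 22.01/51.86 = 0.4244; after-tax cost = 5.1% × (1 − 10.5%) = 4.5645%.
WACC = 0.5756 × 7.2000% + 0.4244 × 4.5645% = 6.0815%.
Change in WACC = 6.0815% − 6.3087% = -0.2273 pp.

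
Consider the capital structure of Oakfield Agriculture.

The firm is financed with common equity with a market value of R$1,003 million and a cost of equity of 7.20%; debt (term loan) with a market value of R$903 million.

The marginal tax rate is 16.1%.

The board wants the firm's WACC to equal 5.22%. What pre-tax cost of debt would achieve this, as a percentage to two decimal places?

Total capital V = 1003 + 903 = 1906.
Equity weight = 1003/1906 = 0.5262.
Term loan weight = 903/1906 = 0.4738.
Equity contribution = 0.5262 × 7.2% = 3.7889%.
Remaining for debt = 5.22% − 3.7889% = 1.4311%.
Rd × (1 − 16.1%) × 0.4738 = 1.4311%  ⇒  Rd = 3.6004%.

3.60%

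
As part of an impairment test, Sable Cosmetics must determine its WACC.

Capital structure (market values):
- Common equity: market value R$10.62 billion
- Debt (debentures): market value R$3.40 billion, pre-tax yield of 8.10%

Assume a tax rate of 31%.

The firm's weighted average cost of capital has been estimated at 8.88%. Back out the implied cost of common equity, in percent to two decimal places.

9.93%

Total capital V = 10.62 + 3.4 = 14.02.
Equity weight = 10.62/14.02 = 0.7575.
Debentures weight = 3.4/14.02 = 0.2425.
Debt contribution = 0.2425 × 8.1% × (1 − 31%) = 1.3554%.
Required equity contribution = 8.88% − 1.3554% = 7.5246%.
Re = 7.5246% / 0.7575 = 9.9336%.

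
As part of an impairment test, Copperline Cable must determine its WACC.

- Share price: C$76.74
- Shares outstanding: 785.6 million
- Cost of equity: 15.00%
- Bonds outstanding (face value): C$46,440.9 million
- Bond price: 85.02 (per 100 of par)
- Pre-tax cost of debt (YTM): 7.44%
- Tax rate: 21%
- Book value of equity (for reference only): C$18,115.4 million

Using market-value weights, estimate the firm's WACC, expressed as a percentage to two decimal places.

Market value of equity E = 76.74 × 785.6m = 60286.944m. Market value of debt D = 46440.9m × 85.02/100 = 39484.05318m.
Total capital V = 60286.944 + 39484.05318 = 99770.99718.
Equity: weight = 60286.944/99770.99718 = 0.6043; cost = 15%.
Bonds outstanding: weight = 39484.05318/99770.99718 = 0.3957; after-tax cost = 7.44% × (1 − 21%) = 5.8776%.
WACC = 0.6043 × 15.0000% + 0.3957 × 5.8776% = 11.3898%.

11.39%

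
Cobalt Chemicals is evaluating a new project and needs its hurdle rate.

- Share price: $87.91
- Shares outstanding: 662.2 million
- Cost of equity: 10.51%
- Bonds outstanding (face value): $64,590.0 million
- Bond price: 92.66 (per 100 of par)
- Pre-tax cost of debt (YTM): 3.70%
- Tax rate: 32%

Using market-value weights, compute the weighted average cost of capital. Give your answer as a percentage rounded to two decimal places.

Market value of equity E = 87.91 × 662.2m = 58214.002m. Market value of debt D = 64590m × 92.66/100 = 59849.094m.
Total capital V = 58214.002 + 59849.094 = 118063.096.
Equity: weight = 58214.002/118063.096 = 0.4931; cost = 10.51%.
Bonds outstanding: weight = 59849.094/118063.096 = 0.5069; after-tax cost = 3.7% × (1 − 32%) = 2.5160%.
WACC = 0.4931 × 10.5100% + 0.5069 × 2.5160% = 6.4576%.

6.46%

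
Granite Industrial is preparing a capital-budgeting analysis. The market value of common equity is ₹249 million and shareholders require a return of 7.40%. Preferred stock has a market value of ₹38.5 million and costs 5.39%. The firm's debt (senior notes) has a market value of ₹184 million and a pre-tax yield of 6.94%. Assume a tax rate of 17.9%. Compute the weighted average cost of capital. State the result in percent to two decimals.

Total capital V = 249 + 38.5 + 184 = 471.5.
Equity: weight = 249/471.5 = 0.5281; cost = 7.4%.
Preferred: weight = 38.5/471.5 = 0.0817; cost = 5.39%.
Senior notes: weight = 184/471.5 = 0.3902; after-tax cost = 6.94% × (1 − 17.9%) = 5.6977%.
WACC = 0.5281 × 7.4000% + 0.0817 × 5.3900% + 0.3902 × 5.6977% = 6.5716%.

6.57%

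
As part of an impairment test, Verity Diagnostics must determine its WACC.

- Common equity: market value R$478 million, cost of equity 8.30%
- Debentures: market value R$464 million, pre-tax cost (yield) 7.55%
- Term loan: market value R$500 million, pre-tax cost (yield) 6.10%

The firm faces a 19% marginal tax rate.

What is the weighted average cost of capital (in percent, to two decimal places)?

Total capital V = 478 + 464 + 500 = 1442.
Equity: weight = 478/1442 = 0.3315; cost = 8.3%.
Debentures: weight = 464/1442 = 0.3218; after-tax cost = 7.55% × (1 − 19%) = 6.1155%.
Term loan: weight = 500/1442 = 0.3467; after-tax cost = 6.1% × (1 − 19%) = 4.9410%.
WACC = 0.3315 × 8.3000% + 0.3218 × 6.1155% + 0.3467 × 4.9410% = 6.4324%.

6.43%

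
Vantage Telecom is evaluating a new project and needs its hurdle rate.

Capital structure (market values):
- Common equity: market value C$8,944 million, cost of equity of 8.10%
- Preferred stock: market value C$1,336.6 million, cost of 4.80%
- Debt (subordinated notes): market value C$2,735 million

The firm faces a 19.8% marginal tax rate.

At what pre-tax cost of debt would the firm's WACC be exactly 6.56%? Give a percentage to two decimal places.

2.97%

Total capital V = 8944 + 1336.6 + 2735 = 13015.6.
Equity weight = 8944/13015.6 = 0.6872.
Preferred weight = 1336.6/13015.6 = 0.1027.
Subordinated notes weight = 2735/13015.6 = 0.2101.
Equity contribution = 0.6872 × 8.1% = 5.5661%.
Preferred contribution = 0.1027 × 4.8% = 0.4929%.
Remaining for debt = 6.56% − 6.0590% = 0.5010%.
Rd × (1 − 19.8%) × 0.2101 = 0.5010%  ⇒  Rd = 2.9726%.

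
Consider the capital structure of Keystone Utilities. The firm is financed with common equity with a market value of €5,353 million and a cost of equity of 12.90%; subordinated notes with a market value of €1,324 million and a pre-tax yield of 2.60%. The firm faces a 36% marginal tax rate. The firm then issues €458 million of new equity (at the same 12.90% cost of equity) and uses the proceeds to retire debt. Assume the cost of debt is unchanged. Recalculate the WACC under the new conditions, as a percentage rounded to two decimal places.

After the change:
Total capital V = 5811 + 866 = 6677.
Equity: weight = 5811/6677 = 0.8703; cost = 12.9%.
Subordinated notes: weight = 866/6677 = 0.1297; after-tax cost = 2.6% × (1 − 36%) = 1.6640%.
WACC = 0.8703 × 12.9000% + 0.1297 × 1.6640% = 11.4427%.

11.44%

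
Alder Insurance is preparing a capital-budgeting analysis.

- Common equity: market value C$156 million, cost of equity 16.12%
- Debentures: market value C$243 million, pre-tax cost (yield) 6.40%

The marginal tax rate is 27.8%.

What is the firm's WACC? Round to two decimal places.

Total capital V = 156 + 243 = 399.
Equity: weight = 156/399 = 0.3910; cost = 16.12%.
Debentures: weight = 243/399 = 0.6090; after-tax cost = 6.4% × (1 − 27.8%) = 4.6208%.
WACC = 0.3910 × 16.1200% + 0.6090 × 4.6208% = 9.1167%.

9.12%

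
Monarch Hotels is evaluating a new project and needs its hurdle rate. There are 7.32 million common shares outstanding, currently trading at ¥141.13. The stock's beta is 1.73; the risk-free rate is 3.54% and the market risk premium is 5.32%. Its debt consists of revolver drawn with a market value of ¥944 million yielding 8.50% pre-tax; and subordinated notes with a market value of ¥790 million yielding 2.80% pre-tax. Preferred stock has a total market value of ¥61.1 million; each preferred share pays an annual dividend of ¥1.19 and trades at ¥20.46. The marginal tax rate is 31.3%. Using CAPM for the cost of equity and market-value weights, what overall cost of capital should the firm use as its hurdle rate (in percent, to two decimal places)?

7.27%

Cost of equity via CAPM: Re = 3.54% + 1.73 × 5.32% = 12.7436%.
Cost of preferred: Rp = 1.19 / 20.46 = 5.8162%.
Market value of equity E = 141.13 × 7.32m = 1033.0716m.
Total capital V = 1033.0716 + 61.1 + 944 + 790 = 2828.1716.
Equity: weight = 1033.0716/2828.1716 = 0.3653; cost = 12.7436%.
Preferred: weight = 61.1/2828.1716 = 0.0216; cost = 5.8162%.
Revolver drawn: weight = 944/2828.1716 = 0.3338; after-tax cost = 8.5% × (1 − 31.3%) = 5.8395%.
Subordinated notes: weight = 790/2828.1716 = 0.2793; after-tax cost = 2.8% × (1 − 31.3%) = 1.9236%.
WACC = 0.3653 × 12.7436% + 0.0216 × 5.8162% + 0.3338 × 5.8395% + 0.2793 × 1.9236% = 7.2671%.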